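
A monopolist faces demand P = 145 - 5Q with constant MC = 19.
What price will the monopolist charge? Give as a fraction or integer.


MR = 145 - 10Q
Set MR = MC: 145 - 10Q = 19
Q* = 63/5
Substitute into demand:
P* = 145 - 5*63/5 = 82

82


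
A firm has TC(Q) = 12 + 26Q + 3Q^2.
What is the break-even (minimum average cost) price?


AC(Q) = 12/Q + 26 + 3Q
To minimize: dAC/dQ = -12/Q^2 + 3 = 0
Q^2 = 12/3 = 4
Q* = 2
Min AC = 12/2 + 26 + 3*2
Min AC = 6 + 26 + 6 = 38

38


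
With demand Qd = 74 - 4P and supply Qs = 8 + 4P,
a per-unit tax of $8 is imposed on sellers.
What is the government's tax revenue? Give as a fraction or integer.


With tax on sellers, new supply: Qs' = 8 + 4(P - 8)
= 4P - 24
New equilibrium quantity:
Q_new = 25
Tax revenue = tax * Q_new = 8 * 25 = 200

200


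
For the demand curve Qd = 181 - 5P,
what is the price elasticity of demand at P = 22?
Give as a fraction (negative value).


dQ/dP = -5
At P = 22: Q = 181 - 5*22 = 71
E = (dQ/dP)(P/Q) = (-5)(22/71) = -110/71

-110/71


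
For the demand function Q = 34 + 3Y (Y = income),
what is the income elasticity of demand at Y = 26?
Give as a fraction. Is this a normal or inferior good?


dQ/dY = 3
At Y = 26: Q = 34 + 3*26 = 112
Ey = (dQ/dY)(Y/Q) = 3 * 26 / 112 = 39/56
Since Ey > 0, this is a normal good.

39/56 (normal good)


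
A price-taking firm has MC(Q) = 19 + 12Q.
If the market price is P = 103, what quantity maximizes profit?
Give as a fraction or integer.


In perfect competition, profit is maximized where P = MC.
103 = 19 + 12Q
84 = 12Q
Q* = 84/12 = 7

7


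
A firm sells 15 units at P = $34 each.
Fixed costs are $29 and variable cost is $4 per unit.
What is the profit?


Total Revenue = P * Q = 34 * 15 = $510
Total Cost = FC + VC*Q = 29 + 4*15 = $89
Profit = TR - TC = 510 - 89 = $421

$421


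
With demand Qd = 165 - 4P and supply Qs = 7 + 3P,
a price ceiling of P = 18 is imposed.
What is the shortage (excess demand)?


At P = 18:
Qd = 165 - 4*18 = 93
Qs = 7 + 3*18 = 61
Shortage = Qd - Qs = 93 - 61 = 32

32


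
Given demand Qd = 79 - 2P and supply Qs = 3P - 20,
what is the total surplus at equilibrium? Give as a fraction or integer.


Find equilibrium: 79 - 2P = 3P - 20
79 + 20 = 5P
P* = 99/5 = 99/5
Q* = 3*99/5 - 20 = 197/5
Inverse demand: P = 79/2 - Q/2, so P_max = 79/2
Inverse supply: P = 20/3 + Q/3, so P_min = 20/3
CS = (1/2) * 197/5 * (79/2 - 99/5) = 38809/100
PS = (1/2) * 197/5 * (99/5 - 20/3) = 38809/150
TS = CS + PS = 38809/100 + 38809/150 = 38809/60

38809/60


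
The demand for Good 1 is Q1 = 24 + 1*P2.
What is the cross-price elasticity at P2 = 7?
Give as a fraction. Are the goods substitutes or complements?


dQ1/dP2 = 1
At P2 = 7: Q1 = 24 + 1*7 = 31
Exy = (dQ1/dP2)(P2/Q1) = 1 * 7 / 31 = 7/31
Since Exy > 0, the goods are substitutes.

7/31 (substitutes)


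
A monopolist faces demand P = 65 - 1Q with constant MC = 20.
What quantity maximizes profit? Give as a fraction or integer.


TR = P*Q = (65 - 1Q)Q = 65Q - 1Q^2
MR = dTR/dQ = 65 - 2Q
Set MR = MC:
65 - 2Q = 20
45 = 2Q
Q* = 45/2 = 45/2

45/2


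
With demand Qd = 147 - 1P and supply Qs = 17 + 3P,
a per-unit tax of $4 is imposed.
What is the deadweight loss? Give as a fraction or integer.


Pre-tax equilibrium quantity: Q* = 229/2
Post-tax equilibrium quantity: Q_tax = 223/2
Reduction in quantity: Q* - Q_tax = 3
DWL = (1/2) * tax * (Q* - Q_tax)
DWL = (1/2) * 4 * 3 = 6

6


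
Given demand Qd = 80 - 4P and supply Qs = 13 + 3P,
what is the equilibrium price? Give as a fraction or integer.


At equilibrium, Qd = Qs.
80 - 4P = 13 + 3P
80 - 13 = 4P + 3P
67 = 7P
P* = 67/7 = 67/7

67/7


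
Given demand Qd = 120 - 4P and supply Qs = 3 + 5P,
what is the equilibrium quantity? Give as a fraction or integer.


First find equilibrium price:
120 - 4P = 3 + 5P
P* = 117/9 = 13
Then substitute into demand:
Q* = 120 - 4 * 13 = 68

68


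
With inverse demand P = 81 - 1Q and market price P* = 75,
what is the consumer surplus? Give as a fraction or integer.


Maximum willingness to pay (at Q=0): P_max = 81
Quantity demanded at P* = 75:
Q* = (81 - 75)/1 = 6
CS = (1/2) * Q* * (P_max - P*)
CS = (1/2) * 6 * (81 - 75)
CS = (1/2) * 6 * 6 = 18

18


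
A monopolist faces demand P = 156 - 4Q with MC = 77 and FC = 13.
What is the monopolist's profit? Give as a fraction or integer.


MR = MC: 156 - 8Q = 77
Q* = 79/8
P* = 156 - 4*79/8 = 233/2
Profit = (P* - MC)*Q* - FC
= (233/2 - 77)*79/8 - 13
= 79/2*79/8 - 13
= 6241/16 - 13 = 6033/16

6033/16


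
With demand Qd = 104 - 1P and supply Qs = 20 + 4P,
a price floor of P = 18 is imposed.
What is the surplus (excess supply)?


At P = 18:
Qd = 104 - 1*18 = 86
Qs = 20 + 4*18 = 92
Surplus = Qs - Qd = 92 - 86 = 6

6


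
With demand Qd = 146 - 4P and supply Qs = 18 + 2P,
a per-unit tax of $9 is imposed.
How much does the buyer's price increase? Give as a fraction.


With a per-unit tax, the buyer's price increase depends on relative slopes.
Supply slope: d = 2, Demand slope: b = 4
Buyer's price increase = d * tax / (b + d)
= 2 * 9 / (4 + 2)
= 18 / 6 = 3

3


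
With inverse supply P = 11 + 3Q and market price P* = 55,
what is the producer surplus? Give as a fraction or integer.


Minimum supply price (at Q=0): P_min = 11
Quantity supplied at P* = 55:
Q* = (55 - 11)/3 = 44/3
PS = (1/2) * Q* * (P* - P_min)
PS = (1/2) * 44/3 * (55 - 11)
PS = (1/2) * 44/3 * 44 = 968/3

968/3


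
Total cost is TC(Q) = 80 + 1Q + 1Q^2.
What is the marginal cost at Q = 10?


MC = dTC/dQ = 1 + 2*1*Q
At Q = 10:
MC = 1 + 2*10
MC = 1 + 20 = 21

21


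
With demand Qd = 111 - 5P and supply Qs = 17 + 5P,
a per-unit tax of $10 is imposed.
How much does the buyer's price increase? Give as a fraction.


With a per-unit tax, the buyer's price increase depends on relative slopes.
Supply slope: d = 5, Demand slope: b = 5
Buyer's price increase = d * tax / (b + d)
= 5 * 10 / (5 + 5)
= 50 / 10 = 5

5


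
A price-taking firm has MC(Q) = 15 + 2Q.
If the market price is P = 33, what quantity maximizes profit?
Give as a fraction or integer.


In perfect competition, profit is maximized where P = MC.
33 = 15 + 2Q
18 = 2Q
Q* = 18/2 = 9

9


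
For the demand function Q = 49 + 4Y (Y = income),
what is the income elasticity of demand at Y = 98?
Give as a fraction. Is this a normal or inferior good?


dQ/dY = 4
At Y = 98: Q = 49 + 4*98 = 441
Ey = (dQ/dY)(Y/Q) = 4 * 98 / 441 = 8/9
Since Ey > 0, this is a normal good.

8/9 (normal good)


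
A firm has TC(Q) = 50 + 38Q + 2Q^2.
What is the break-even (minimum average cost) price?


AC(Q) = 50/Q + 38 + 2Q
To minimize: dAC/dQ = -50/Q^2 + 2 = 0
Q^2 = 50/2 = 25
Q* = 5
Min AC = 50/5 + 38 + 2*5
Min AC = 10 + 38 + 10 = 58

58


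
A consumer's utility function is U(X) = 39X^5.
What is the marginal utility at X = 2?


MU = dU/dX = 39*5*X^(5-1)
MU = 195*X^4
At X = 2:
MU = 195 * 2^4
MU = 195 * 16 = 3120

3120


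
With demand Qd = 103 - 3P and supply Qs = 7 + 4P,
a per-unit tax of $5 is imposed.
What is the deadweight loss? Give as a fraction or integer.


Pre-tax equilibrium quantity: Q* = 433/7
Post-tax equilibrium quantity: Q_tax = 373/7
Reduction in quantity: Q* - Q_tax = 60/7
DWL = (1/2) * tax * (Q* - Q_tax)
DWL = (1/2) * 5 * 60/7 = 150/7

150/7


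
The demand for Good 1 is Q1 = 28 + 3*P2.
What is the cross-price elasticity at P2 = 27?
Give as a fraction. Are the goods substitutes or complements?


dQ1/dP2 = 3
At P2 = 27: Q1 = 28 + 3*27 = 109
Exy = (dQ1/dP2)(P2/Q1) = 3 * 27 / 109 = 81/109
Since Exy > 0, the goods are substitutes.

81/109 (substitutes)


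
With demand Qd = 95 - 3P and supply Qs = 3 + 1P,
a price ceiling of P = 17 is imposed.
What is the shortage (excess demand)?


At P = 17:
Qd = 95 - 3*17 = 44
Qs = 3 + 1*17 = 20
Shortage = Qd - Qs = 44 - 20 = 24

24


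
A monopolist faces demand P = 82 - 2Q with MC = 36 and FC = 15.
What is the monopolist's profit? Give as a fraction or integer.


MR = MC: 82 - 4Q = 36
Q* = 23/2
P* = 82 - 2*23/2 = 59
Profit = (P* - MC)*Q* - FC
= (59 - 36)*23/2 - 15
= 23*23/2 - 15
= 529/2 - 15 = 499/2

499/2


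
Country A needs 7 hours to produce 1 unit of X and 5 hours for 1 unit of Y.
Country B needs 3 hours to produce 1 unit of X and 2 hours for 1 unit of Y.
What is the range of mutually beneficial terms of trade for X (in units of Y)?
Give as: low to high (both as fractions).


Opportunity cost of X for Country A = hours_X / hours_Y = 7/5 = 7/5 units of Y
Opportunity cost of X for Country B = hours_X / hours_Y = 3/2 = 3/2 units of Y
Terms of trade must be between the two opportunity costs.
Range: 7/5 to 3/2

7/5 to 3/2


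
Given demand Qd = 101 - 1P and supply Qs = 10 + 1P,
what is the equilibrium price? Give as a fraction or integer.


At equilibrium, Qd = Qs.
101 - 1P = 10 + 1P
101 - 10 = 1P + 1P
91 = 2P
P* = 91/2 = 91/2

91/2


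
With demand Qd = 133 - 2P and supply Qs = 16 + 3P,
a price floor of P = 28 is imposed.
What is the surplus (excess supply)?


At P = 28:
Qd = 133 - 2*28 = 77
Qs = 16 + 3*28 = 100
Surplus = Qs - Qd = 100 - 77 = 23

23


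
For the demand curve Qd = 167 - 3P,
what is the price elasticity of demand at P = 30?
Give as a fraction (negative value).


dQ/dP = -3
At P = 30: Q = 167 - 3*30 = 77
E = (dQ/dP)(P/Q) = (-3)(30/77) = -90/77

-90/77


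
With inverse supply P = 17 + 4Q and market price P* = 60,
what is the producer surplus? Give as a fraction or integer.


Minimum supply price (at Q=0): P_min = 17
Quantity supplied at P* = 60:
Q* = (60 - 17)/4 = 43/4
PS = (1/2) * Q* * (P* - P_min)
PS = (1/2) * 43/4 * (60 - 17)
PS = (1/2) * 43/4 * 43 = 1849/8

1849/8


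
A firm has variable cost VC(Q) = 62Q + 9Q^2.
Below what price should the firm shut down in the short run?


AVC(Q) = VC(Q)/Q = 62 + 9Q
AVC is increasing in Q, so minimum AVC is at Q -> 0+.
Min AVC = 62
The firm should shut down if P < 62.

62


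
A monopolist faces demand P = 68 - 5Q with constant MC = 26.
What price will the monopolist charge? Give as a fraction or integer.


MR = 68 - 10Q
Set MR = MC: 68 - 10Q = 26
Q* = 21/5
Substitute into demand:
P* = 68 - 5*21/5 = 47

47


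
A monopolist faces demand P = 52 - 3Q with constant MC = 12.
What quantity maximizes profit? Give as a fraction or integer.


TR = P*Q = (52 - 3Q)Q = 52Q - 3Q^2
MR = dTR/dQ = 52 - 6Q
Set MR = MC:
52 - 6Q = 12
40 = 6Q
Q* = 40/6 = 20/3

20/3


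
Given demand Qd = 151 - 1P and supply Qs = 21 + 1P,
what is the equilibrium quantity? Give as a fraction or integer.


First find equilibrium price:
151 - 1P = 21 + 1P
P* = 130/2 = 65
Then substitute into demand:
Q* = 151 - 1 * 65 = 86

86


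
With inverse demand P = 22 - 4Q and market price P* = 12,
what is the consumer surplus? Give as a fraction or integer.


Maximum willingness to pay (at Q=0): P_max = 22
Quantity demanded at P* = 12:
Q* = (22 - 12)/4 = 5/2
CS = (1/2) * Q* * (P_max - P*)
CS = (1/2) * 5/2 * (22 - 12)
CS = (1/2) * 5/2 * 10 = 25/2

25/2


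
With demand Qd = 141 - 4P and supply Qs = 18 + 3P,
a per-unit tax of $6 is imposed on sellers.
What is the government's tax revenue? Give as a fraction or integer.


With tax on sellers, new supply: Qs' = 18 + 3(P - 6)
= 0 + 3P
New equilibrium quantity:
Q_new = 423/7
Tax revenue = tax * Q_new = 6 * 423/7 = 2538/7

2538/7


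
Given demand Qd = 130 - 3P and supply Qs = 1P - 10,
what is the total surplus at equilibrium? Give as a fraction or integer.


Find equilibrium: 130 - 3P = 1P - 10
130 + 10 = 4P
P* = 140/4 = 35
Q* = 1*35 - 10 = 25
Inverse demand: P = 130/3 - Q/3, so P_max = 130/3
Inverse supply: P = 10 + Q/1, so P_min = 10
CS = (1/2) * 25 * (130/3 - 35) = 625/6
PS = (1/2) * 25 * (35 - 10) = 625/2
TS = CS + PS = 625/6 + 625/2 = 1250/3

1250/3


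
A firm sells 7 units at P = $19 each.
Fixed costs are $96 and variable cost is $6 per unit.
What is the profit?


Total Revenue = P * Q = 19 * 7 = $133
Total Cost = FC + VC*Q = 96 + 6*7 = $138
Profit = TR - TC = 133 - 138 = $-5

$-5


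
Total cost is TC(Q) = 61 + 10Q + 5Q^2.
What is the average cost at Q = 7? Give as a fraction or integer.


TC(7) = 61 + 10*7 + 5*7^2
TC(7) = 61 + 70 + 245 = 376
AC = TC/Q = 376/7 = 376/7

376/7


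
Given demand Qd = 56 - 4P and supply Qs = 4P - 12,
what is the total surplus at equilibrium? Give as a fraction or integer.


Find equilibrium: 56 - 4P = 4P - 12
56 + 12 = 8P
P* = 68/8 = 17/2
Q* = 4*17/2 - 12 = 22
Inverse demand: P = 14 - Q/4, so P_max = 14
Inverse supply: P = 3 + Q/4, so P_min = 3
CS = (1/2) * 22 * (14 - 17/2) = 121/2
PS = (1/2) * 22 * (17/2 - 3) = 121/2
TS = CS + PS = 121/2 + 121/2 = 121

121


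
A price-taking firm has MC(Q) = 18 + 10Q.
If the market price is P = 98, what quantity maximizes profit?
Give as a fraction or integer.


In perfect competition, profit is maximized where P = MC.
98 = 18 + 10Q
80 = 10Q
Q* = 80/10 = 8

8


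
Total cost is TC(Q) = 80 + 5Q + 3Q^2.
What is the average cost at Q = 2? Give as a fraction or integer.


TC(2) = 80 + 5*2 + 3*2^2
TC(2) = 80 + 10 + 12 = 102
AC = TC/Q = 102/2 = 51

51


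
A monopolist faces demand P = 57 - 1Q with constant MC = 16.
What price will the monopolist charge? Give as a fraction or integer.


MR = 57 - 2Q
Set MR = MC: 57 - 2Q = 16
Q* = 41/2
Substitute into demand:
P* = 57 - 1*41/2 = 73/2

73/2


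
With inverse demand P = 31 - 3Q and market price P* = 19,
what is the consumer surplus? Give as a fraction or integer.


Maximum willingness to pay (at Q=0): P_max = 31
Quantity demanded at P* = 19:
Q* = (31 - 19)/3 = 4
CS = (1/2) * Q* * (P_max - P*)
CS = (1/2) * 4 * (31 - 19)
CS = (1/2) * 4 * 12 = 24

24


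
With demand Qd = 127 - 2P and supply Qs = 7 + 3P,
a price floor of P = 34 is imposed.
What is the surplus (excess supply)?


At P = 34:
Qd = 127 - 2*34 = 59
Qs = 7 + 3*34 = 109
Surplus = Qs - Qd = 109 - 59 = 50

50


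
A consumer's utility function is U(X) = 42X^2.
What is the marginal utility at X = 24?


MU = dU/dX = 42*2*X^(2-1)
MU = 84*X^1
At X = 24:
MU = 84 * 24^1
MU = 84 * 24 = 2016

2016


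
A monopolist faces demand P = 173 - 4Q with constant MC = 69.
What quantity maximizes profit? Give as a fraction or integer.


TR = P*Q = (173 - 4Q)Q = 173Q - 4Q^2
MR = dTR/dQ = 173 - 8Q
Set MR = MC:
173 - 8Q = 69
104 = 8Q
Q* = 104/8 = 13

13


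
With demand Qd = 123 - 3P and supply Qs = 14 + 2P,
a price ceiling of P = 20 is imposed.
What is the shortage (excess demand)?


At P = 20:
Qd = 123 - 3*20 = 63
Qs = 14 + 2*20 = 54
Shortage = Qd - Qs = 63 - 54 = 9

9


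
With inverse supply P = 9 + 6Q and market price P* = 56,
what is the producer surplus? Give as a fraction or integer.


Minimum supply price (at Q=0): P_min = 9
Quantity supplied at P* = 56:
Q* = (56 - 9)/6 = 47/6
PS = (1/2) * Q* * (P* - P_min)
PS = (1/2) * 47/6 * (56 - 9)
PS = (1/2) * 47/6 * 47 = 2209/12

2209/12


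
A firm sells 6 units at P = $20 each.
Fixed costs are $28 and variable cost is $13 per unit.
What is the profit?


Total Revenue = P * Q = 20 * 6 = $120
Total Cost = FC + VC*Q = 28 + 13*6 = $106
Profit = TR - TC = 120 - 106 = $14

$14


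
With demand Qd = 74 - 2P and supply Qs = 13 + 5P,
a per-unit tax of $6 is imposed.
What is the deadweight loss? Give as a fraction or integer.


Pre-tax equilibrium quantity: Q* = 396/7
Post-tax equilibrium quantity: Q_tax = 48
Reduction in quantity: Q* - Q_tax = 60/7
DWL = (1/2) * tax * (Q* - Q_tax)
DWL = (1/2) * 6 * 60/7 = 180/7

180/7


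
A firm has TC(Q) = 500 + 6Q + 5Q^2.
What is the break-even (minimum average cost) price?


AC(Q) = 500/Q + 6 + 5Q
To minimize: dAC/dQ = -500/Q^2 + 5 = 0
Q^2 = 500/5 = 100
Q* = 10
Min AC = 500/10 + 6 + 5*10
Min AC = 50 + 6 + 50 = 106

106


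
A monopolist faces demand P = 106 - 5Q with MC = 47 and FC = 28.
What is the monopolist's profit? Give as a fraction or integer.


MR = MC: 106 - 10Q = 47
Q* = 59/10
P* = 106 - 5*59/10 = 153/2
Profit = (P* - MC)*Q* - FC
= (153/2 - 47)*59/10 - 28
= 59/2*59/10 - 28
= 3481/20 - 28 = 2921/20

2921/20


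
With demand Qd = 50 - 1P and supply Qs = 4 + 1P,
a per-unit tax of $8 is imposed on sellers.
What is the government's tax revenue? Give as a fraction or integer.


With tax on sellers, new supply: Qs' = 4 + 1(P - 8)
= 1P - 4
New equilibrium quantity:
Q_new = 23
Tax revenue = tax * Q_new = 8 * 23 = 184

184


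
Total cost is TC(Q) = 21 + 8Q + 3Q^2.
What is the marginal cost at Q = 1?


MC = dTC/dQ = 8 + 2*3*Q
At Q = 1:
MC = 8 + 6*1
MC = 8 + 6 = 14

14


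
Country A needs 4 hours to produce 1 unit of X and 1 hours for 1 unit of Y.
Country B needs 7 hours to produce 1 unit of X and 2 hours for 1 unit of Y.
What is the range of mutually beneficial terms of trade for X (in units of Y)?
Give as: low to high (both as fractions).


Opportunity cost of X for Country A = hours_X / hours_Y = 4/1 = 4 units of Y
Opportunity cost of X for Country B = hours_X / hours_Y = 7/2 = 7/2 units of Y
Terms of trade must be between the two opportunity costs.
Range: 7/2 to 4

7/2 to 4


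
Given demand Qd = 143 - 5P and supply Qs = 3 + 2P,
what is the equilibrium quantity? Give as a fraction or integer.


First find equilibrium price:
143 - 5P = 3 + 2P
P* = 140/7 = 20
Then substitute into demand:
Q* = 143 - 5 * 20 = 43

43


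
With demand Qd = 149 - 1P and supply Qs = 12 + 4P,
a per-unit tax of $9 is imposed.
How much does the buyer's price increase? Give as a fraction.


With a per-unit tax, the buyer's price increase depends on relative slopes.
Supply slope: d = 4, Demand slope: b = 1
Buyer's price increase = d * tax / (b + d)
= 4 * 9 / (1 + 4)
= 36 / 5 = 36/5

36/5


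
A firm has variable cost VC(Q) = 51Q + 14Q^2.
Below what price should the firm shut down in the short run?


AVC(Q) = VC(Q)/Q = 51 + 14Q
AVC is increasing in Q, so minimum AVC is at Q -> 0+.
Min AVC = 51
The firm should shut down if P < 51.

51


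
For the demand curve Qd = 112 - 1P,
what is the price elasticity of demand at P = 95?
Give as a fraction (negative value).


dQ/dP = -1
At P = 95: Q = 112 - 1*95 = 17
E = (dQ/dP)(P/Q) = (-1)(95/17) = -95/17

-95/17


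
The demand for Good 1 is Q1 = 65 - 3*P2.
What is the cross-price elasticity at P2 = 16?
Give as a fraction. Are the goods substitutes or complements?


dQ1/dP2 = -3
At P2 = 16: Q1 = 65 - 3*16 = 17
Exy = (dQ1/dP2)(P2/Q1) = -3 * 16 / 17 = -48/17
Since Exy < 0, the goods are complements.

-48/17 (complements)


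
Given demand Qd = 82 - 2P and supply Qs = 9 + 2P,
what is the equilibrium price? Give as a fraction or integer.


At equilibrium, Qd = Qs.
82 - 2P = 9 + 2P
82 - 9 = 2P + 2P
73 = 4P
P* = 73/4 = 73/4

73/4


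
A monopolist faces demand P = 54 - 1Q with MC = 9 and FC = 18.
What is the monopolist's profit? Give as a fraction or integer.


MR = MC: 54 - 2Q = 9
Q* = 45/2
P* = 54 - 1*45/2 = 63/2
Profit = (P* - MC)*Q* - FC
= (63/2 - 9)*45/2 - 18
= 45/2*45/2 - 18
= 2025/4 - 18 = 1953/4

1953/4


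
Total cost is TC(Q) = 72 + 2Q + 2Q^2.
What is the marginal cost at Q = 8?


MC = dTC/dQ = 2 + 2*2*Q
At Q = 8:
MC = 2 + 4*8
MC = 2 + 32 = 34

34


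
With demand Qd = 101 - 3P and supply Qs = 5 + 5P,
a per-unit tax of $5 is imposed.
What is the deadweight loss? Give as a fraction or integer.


Pre-tax equilibrium quantity: Q* = 65
Post-tax equilibrium quantity: Q_tax = 445/8
Reduction in quantity: Q* - Q_tax = 75/8
DWL = (1/2) * tax * (Q* - Q_tax)
DWL = (1/2) * 5 * 75/8 = 375/16

375/16


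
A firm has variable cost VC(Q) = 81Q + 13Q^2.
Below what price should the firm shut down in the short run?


AVC(Q) = VC(Q)/Q = 81 + 13Q
AVC is increasing in Q, so minimum AVC is at Q -> 0+.
Min AVC = 81
The firm should shut down if P < 81.

81


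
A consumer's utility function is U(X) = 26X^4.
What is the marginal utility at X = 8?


MU = dU/dX = 26*4*X^(4-1)
MU = 104*X^3
At X = 8:
MU = 104 * 8^3
MU = 104 * 512 = 53248

53248


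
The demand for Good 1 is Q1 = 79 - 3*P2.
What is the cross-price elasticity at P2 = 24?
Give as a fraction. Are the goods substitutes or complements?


dQ1/dP2 = -3
At P2 = 24: Q1 = 79 - 3*24 = 7
Exy = (dQ1/dP2)(P2/Q1) = -3 * 24 / 7 = -72/7
Since Exy < 0, the goods are complements.

-72/7 (complements)


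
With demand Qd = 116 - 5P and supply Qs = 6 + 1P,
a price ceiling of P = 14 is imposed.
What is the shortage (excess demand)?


At P = 14:
Qd = 116 - 5*14 = 46
Qs = 6 + 1*14 = 20
Shortage = Qd - Qs = 46 - 20 = 26

26


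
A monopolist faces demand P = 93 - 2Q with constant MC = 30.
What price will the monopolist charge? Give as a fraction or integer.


MR = 93 - 4Q
Set MR = MC: 93 - 4Q = 30
Q* = 63/4
Substitute into demand:
P* = 93 - 2*63/4 = 123/2

123/2


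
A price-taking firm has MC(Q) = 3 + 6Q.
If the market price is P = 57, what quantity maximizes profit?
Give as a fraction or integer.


In perfect competition, profit is maximized where P = MC.
57 = 3 + 6Q
54 = 6Q
Q* = 54/6 = 9

9


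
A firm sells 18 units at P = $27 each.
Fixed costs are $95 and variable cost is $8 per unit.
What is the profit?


Total Revenue = P * Q = 27 * 18 = $486
Total Cost = FC + VC*Q = 95 + 8*18 = $239
Profit = TR - TC = 486 - 239 = $247

$247


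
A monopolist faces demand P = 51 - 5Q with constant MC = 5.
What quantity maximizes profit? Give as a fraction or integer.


TR = P*Q = (51 - 5Q)Q = 51Q - 5Q^2
MR = dTR/dQ = 51 - 10Q
Set MR = MC:
51 - 10Q = 5
46 = 10Q
Q* = 46/10 = 23/5

23/5


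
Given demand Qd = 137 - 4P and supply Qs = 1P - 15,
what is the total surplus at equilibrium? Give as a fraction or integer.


Find equilibrium: 137 - 4P = 1P - 15
137 + 15 = 5P
P* = 152/5 = 152/5
Q* = 1*152/5 - 15 = 77/5
Inverse demand: P = 137/4 - Q/4, so P_max = 137/4
Inverse supply: P = 15 + Q/1, so P_min = 15
CS = (1/2) * 77/5 * (137/4 - 152/5) = 5929/200
PS = (1/2) * 77/5 * (152/5 - 15) = 5929/50
TS = CS + PS = 5929/200 + 5929/50 = 5929/40

5929/40


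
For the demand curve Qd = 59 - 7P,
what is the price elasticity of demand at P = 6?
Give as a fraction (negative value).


dQ/dP = -7
At P = 6: Q = 59 - 7*6 = 17
E = (dQ/dP)(P/Q) = (-7)(6/17) = -42/17

-42/17


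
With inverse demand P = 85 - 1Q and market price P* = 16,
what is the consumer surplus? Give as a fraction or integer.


Maximum willingness to pay (at Q=0): P_max = 85
Quantity demanded at P* = 16:
Q* = (85 - 16)/1 = 69
CS = (1/2) * Q* * (P_max - P*)
CS = (1/2) * 69 * (85 - 16)
CS = (1/2) * 69 * 69 = 4761/2

4761/2


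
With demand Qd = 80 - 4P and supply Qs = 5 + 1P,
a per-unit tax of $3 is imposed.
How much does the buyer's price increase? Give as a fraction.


With a per-unit tax, the buyer's price increase depends on relative slopes.
Supply slope: d = 1, Demand slope: b = 4
Buyer's price increase = d * tax / (b + d)
= 1 * 3 / (4 + 1)
= 3 / 5 = 3/5

3/5


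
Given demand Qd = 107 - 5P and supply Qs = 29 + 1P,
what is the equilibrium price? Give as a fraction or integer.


At equilibrium, Qd = Qs.
107 - 5P = 29 + 1P
107 - 29 = 5P + 1P
78 = 6P
P* = 78/6 = 13

13


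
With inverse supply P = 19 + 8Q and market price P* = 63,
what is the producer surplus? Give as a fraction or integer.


Minimum supply price (at Q=0): P_min = 19
Quantity supplied at P* = 63:
Q* = (63 - 19)/8 = 11/2
PS = (1/2) * Q* * (P* - P_min)
PS = (1/2) * 11/2 * (63 - 19)
PS = (1/2) * 11/2 * 44 = 121

121


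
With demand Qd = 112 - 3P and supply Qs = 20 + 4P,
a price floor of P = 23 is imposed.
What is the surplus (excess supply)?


At P = 23:
Qd = 112 - 3*23 = 43
Qs = 20 + 4*23 = 112
Surplus = Qs - Qd = 112 - 43 = 69

69


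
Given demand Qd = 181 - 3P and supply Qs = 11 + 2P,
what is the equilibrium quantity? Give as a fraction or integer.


First find equilibrium price:
181 - 3P = 11 + 2P
P* = 170/5 = 34
Then substitute into demand:
Q* = 181 - 3 * 34 = 79

79


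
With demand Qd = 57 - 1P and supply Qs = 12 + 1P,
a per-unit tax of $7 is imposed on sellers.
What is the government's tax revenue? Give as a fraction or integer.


With tax on sellers, new supply: Qs' = 12 + 1(P - 7)
= 5 + 1P
New equilibrium quantity:
Q_new = 31
Tax revenue = tax * Q_new = 7 * 31 = 217

217


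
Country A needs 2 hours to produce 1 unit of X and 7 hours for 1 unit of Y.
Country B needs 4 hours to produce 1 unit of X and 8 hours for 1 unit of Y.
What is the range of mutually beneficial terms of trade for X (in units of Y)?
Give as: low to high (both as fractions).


Opportunity cost of X for Country A = hours_X / hours_Y = 2/7 = 2/7 units of Y
Opportunity cost of X for Country B = hours_X / hours_Y = 4/8 = 1/2 units of Y
Terms of trade must be between the two opportunity costs.
Range: 2/7 to 1/2

2/7 to 1/2


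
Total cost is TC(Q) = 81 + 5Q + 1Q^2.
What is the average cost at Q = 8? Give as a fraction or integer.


TC(8) = 81 + 5*8 + 1*8^2
TC(8) = 81 + 40 + 64 = 185
AC = TC/Q = 185/8 = 185/8

185/8


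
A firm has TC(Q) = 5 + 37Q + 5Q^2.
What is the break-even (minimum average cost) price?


AC(Q) = 5/Q + 37 + 5Q
To minimize: dAC/dQ = -5/Q^2 + 5 = 0
Q^2 = 5/5 = 1
Q* = 1
Min AC = 5/1 + 37 + 5*1
Min AC = 5 + 37 + 5 = 47

47


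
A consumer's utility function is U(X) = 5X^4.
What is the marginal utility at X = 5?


MU = dU/dX = 5*4*X^(4-1)
MU = 20*X^3
At X = 5:
MU = 20 * 5^3
MU = 20 * 125 = 2500

2500


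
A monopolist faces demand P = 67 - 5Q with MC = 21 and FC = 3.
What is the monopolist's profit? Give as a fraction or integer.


MR = MC: 67 - 10Q = 21
Q* = 23/5
P* = 67 - 5*23/5 = 44
Profit = (P* - MC)*Q* - FC
= (44 - 21)*23/5 - 3
= 23*23/5 - 3
= 529/5 - 3 = 514/5

514/5


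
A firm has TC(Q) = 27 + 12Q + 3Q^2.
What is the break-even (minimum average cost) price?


AC(Q) = 27/Q + 12 + 3Q
To minimize: dAC/dQ = -27/Q^2 + 3 = 0
Q^2 = 27/3 = 9
Q* = 3
Min AC = 27/3 + 12 + 3*3
Min AC = 9 + 12 + 9 = 30

30


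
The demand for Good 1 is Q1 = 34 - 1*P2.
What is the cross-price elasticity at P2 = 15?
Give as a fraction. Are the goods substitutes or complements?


dQ1/dP2 = -1
At P2 = 15: Q1 = 34 - 1*15 = 19
Exy = (dQ1/dP2)(P2/Q1) = -1 * 15 / 19 = -15/19
Since Exy < 0, the goods are complements.

-15/19 (complements)


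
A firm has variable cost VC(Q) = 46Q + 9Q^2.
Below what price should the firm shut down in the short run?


AVC(Q) = VC(Q)/Q = 46 + 9Q
AVC is increasing in Q, so minimum AVC is at Q -> 0+.
Min AVC = 46
The firm should shut down if P < 46.

46


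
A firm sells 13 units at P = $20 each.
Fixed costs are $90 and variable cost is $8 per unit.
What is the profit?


Total Revenue = P * Q = 20 * 13 = $260
Total Cost = FC + VC*Q = 90 + 8*13 = $194
Profit = TR - TC = 260 - 194 = $66

$66


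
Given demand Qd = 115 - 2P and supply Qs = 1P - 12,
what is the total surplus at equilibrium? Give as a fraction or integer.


Find equilibrium: 115 - 2P = 1P - 12
115 + 12 = 3P
P* = 127/3 = 127/3
Q* = 1*127/3 - 12 = 91/3
Inverse demand: P = 115/2 - Q/2, so P_max = 115/2
Inverse supply: P = 12 + Q/1, so P_min = 12
CS = (1/2) * 91/3 * (115/2 - 127/3) = 8281/36
PS = (1/2) * 91/3 * (127/3 - 12) = 8281/18
TS = CS + PS = 8281/36 + 8281/18 = 8281/12

8281/12


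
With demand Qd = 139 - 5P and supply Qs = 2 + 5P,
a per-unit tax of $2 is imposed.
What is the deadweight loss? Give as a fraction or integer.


Pre-tax equilibrium quantity: Q* = 141/2
Post-tax equilibrium quantity: Q_tax = 131/2
Reduction in quantity: Q* - Q_tax = 5
DWL = (1/2) * tax * (Q* - Q_tax)
DWL = (1/2) * 2 * 5 = 5

5


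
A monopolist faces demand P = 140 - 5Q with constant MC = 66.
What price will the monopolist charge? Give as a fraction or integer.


MR = 140 - 10Q
Set MR = MC: 140 - 10Q = 66
Q* = 37/5
Substitute into demand:
P* = 140 - 5*37/5 = 103

103


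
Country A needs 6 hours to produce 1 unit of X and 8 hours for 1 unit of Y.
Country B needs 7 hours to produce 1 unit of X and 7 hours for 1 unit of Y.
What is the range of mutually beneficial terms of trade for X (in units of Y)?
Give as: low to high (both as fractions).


Opportunity cost of X for Country A = hours_X / hours_Y = 6/8 = 3/4 units of Y
Opportunity cost of X for Country B = hours_X / hours_Y = 7/7 = 1 units of Y
Terms of trade must be between the two opportunity costs.
Range: 3/4 to 1

3/4 to 1


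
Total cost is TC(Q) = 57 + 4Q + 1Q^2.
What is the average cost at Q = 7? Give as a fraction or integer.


TC(7) = 57 + 4*7 + 1*7^2
TC(7) = 57 + 28 + 49 = 134
AC = TC/Q = 134/7 = 134/7

134/7


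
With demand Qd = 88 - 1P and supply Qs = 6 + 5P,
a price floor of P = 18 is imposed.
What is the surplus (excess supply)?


At P = 18:
Qd = 88 - 1*18 = 70
Qs = 6 + 5*18 = 96
Surplus = Qs - Qd = 96 - 70 = 26

26


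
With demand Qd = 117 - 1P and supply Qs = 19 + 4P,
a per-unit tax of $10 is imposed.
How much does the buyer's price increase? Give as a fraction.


With a per-unit tax, the buyer's price increase depends on relative slopes.
Supply slope: d = 4, Demand slope: b = 1
Buyer's price increase = d * tax / (b + d)
= 4 * 10 / (1 + 4)
= 40 / 5 = 8

8


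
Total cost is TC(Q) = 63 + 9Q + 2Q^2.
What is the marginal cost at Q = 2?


MC = dTC/dQ = 9 + 2*2*Q
At Q = 2:
MC = 9 + 4*2
MC = 9 + 8 = 17

17


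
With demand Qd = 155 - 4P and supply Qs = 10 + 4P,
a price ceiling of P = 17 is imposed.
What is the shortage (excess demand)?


At P = 17:
Qd = 155 - 4*17 = 87
Qs = 10 + 4*17 = 78
Shortage = Qd - Qs = 87 - 78 = 9

9


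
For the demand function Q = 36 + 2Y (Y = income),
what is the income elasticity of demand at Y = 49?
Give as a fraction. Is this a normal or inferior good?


dQ/dY = 2
At Y = 49: Q = 36 + 2*49 = 134
Ey = (dQ/dY)(Y/Q) = 2 * 49 / 134 = 49/67
Since Ey > 0, this is a normal good.

49/67 (normal good)


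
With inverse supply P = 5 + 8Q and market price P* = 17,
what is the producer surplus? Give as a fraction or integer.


Minimum supply price (at Q=0): P_min = 5
Quantity supplied at P* = 17:
Q* = (17 - 5)/8 = 3/2
PS = (1/2) * Q* * (P* - P_min)
PS = (1/2) * 3/2 * (17 - 5)
PS = (1/2) * 3/2 * 12 = 9

9


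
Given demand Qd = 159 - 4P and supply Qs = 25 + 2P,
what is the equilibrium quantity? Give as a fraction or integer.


First find equilibrium price:
159 - 4P = 25 + 2P
P* = 134/6 = 67/3
Then substitute into demand:
Q* = 159 - 4 * 67/3 = 209/3

209/3


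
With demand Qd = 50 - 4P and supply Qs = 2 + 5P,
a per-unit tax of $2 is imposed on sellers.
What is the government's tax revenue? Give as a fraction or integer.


With tax on sellers, new supply: Qs' = 2 + 5(P - 2)
= 5P - 8
New equilibrium quantity:
Q_new = 218/9
Tax revenue = tax * Q_new = 2 * 218/9 = 436/9

436/9


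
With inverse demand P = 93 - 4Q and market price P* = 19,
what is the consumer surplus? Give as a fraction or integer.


Maximum willingness to pay (at Q=0): P_max = 93
Quantity demanded at P* = 19:
Q* = (93 - 19)/4 = 37/2
CS = (1/2) * Q* * (P_max - P*)
CS = (1/2) * 37/2 * (93 - 19)
CS = (1/2) * 37/2 * 74 = 1369/2

1369/2


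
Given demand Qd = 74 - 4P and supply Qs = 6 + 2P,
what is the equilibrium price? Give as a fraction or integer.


At equilibrium, Qd = Qs.
74 - 4P = 6 + 2P
74 - 6 = 4P + 2P
68 = 6P
P* = 68/6 = 34/3

34/3


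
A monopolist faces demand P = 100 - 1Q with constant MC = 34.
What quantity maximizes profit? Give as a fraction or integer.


TR = P*Q = (100 - 1Q)Q = 100Q - 1Q^2
MR = dTR/dQ = 100 - 2Q
Set MR = MC:
100 - 2Q = 34
66 = 2Q
Q* = 66/2 = 33

33


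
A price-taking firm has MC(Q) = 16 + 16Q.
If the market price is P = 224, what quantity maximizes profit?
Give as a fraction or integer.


In perfect competition, profit is maximized where P = MC.
224 = 16 + 16Q
208 = 16Q
Q* = 208/16 = 13

13


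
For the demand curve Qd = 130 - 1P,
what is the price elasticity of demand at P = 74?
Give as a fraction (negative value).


dQ/dP = -1
At P = 74: Q = 130 - 1*74 = 56
E = (dQ/dP)(P/Q) = (-1)(74/56) = -37/28

-37/28


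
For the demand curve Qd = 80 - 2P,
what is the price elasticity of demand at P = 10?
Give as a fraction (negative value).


dQ/dP = -2
At P = 10: Q = 80 - 2*10 = 60
E = (dQ/dP)(P/Q) = (-2)(10/60) = -1/3

-1/3


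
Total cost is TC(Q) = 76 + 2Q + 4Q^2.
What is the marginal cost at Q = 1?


MC = dTC/dQ = 2 + 2*4*Q
At Q = 1:
MC = 2 + 8*1
MC = 2 + 8 = 10

10


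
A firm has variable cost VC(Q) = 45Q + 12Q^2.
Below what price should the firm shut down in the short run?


AVC(Q) = VC(Q)/Q = 45 + 12Q
AVC is increasing in Q, so minimum AVC is at Q -> 0+.
Min AVC = 45
The firm should shut down if P < 45.

45


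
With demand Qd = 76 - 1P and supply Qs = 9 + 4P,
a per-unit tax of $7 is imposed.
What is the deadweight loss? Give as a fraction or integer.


Pre-tax equilibrium quantity: Q* = 313/5
Post-tax equilibrium quantity: Q_tax = 57
Reduction in quantity: Q* - Q_tax = 28/5
DWL = (1/2) * tax * (Q* - Q_tax)
DWL = (1/2) * 7 * 28/5 = 98/5

98/5


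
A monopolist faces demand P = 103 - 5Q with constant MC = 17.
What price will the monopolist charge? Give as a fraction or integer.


MR = 103 - 10Q
Set MR = MC: 103 - 10Q = 17
Q* = 43/5
Substitute into demand:
P* = 103 - 5*43/5 = 60

60


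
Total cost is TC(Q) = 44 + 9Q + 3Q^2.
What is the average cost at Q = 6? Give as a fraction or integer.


TC(6) = 44 + 9*6 + 3*6^2
TC(6) = 44 + 54 + 108 = 206
AC = TC/Q = 206/6 = 103/3

103/3


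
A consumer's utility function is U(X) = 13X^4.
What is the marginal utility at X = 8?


MU = dU/dX = 13*4*X^(4-1)
MU = 52*X^3
At X = 8:
MU = 52 * 8^3
MU = 52 * 512 = 26624

26624


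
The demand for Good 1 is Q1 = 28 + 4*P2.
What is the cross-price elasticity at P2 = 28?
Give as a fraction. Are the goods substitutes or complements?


dQ1/dP2 = 4
At P2 = 28: Q1 = 28 + 4*28 = 140
Exy = (dQ1/dP2)(P2/Q1) = 4 * 28 / 140 = 4/5
Since Exy > 0, the goods are substitutes.

4/5 (substitutes)


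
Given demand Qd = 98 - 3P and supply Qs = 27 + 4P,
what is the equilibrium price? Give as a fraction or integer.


At equilibrium, Qd = Qs.
98 - 3P = 27 + 4P
98 - 27 = 3P + 4P
71 = 7P
P* = 71/7 = 71/7

71/7


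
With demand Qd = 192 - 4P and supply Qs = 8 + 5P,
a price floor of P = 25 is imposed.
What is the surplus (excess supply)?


At P = 25:
Qd = 192 - 4*25 = 92
Qs = 8 + 5*25 = 133
Surplus = Qs - Qd = 133 - 92 = 41

41


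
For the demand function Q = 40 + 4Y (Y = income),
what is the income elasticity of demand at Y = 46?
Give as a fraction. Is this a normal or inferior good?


dQ/dY = 4
At Y = 46: Q = 40 + 4*46 = 224
Ey = (dQ/dY)(Y/Q) = 4 * 46 / 224 = 23/28
Since Ey > 0, this is a normal good.

23/28 (normal good)


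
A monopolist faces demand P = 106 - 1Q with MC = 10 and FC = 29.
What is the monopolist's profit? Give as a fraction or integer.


MR = MC: 106 - 2Q = 10
Q* = 48
P* = 106 - 1*48 = 58
Profit = (P* - MC)*Q* - FC
= (58 - 10)*48 - 29
= 48*48 - 29
= 2304 - 29 = 2275

2275


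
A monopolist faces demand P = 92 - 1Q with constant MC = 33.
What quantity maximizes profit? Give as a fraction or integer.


TR = P*Q = (92 - 1Q)Q = 92Q - 1Q^2
MR = dTR/dQ = 92 - 2Q
Set MR = MC:
92 - 2Q = 33
59 = 2Q
Q* = 59/2 = 59/2

59/2


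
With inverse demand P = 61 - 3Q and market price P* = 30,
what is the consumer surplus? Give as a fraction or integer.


Maximum willingness to pay (at Q=0): P_max = 61
Quantity demanded at P* = 30:
Q* = (61 - 30)/3 = 31/3
CS = (1/2) * Q* * (P_max - P*)
CS = (1/2) * 31/3 * (61 - 30)
CS = (1/2) * 31/3 * 31 = 961/6

961/6


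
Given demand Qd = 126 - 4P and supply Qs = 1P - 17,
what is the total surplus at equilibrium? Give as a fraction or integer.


Find equilibrium: 126 - 4P = 1P - 17
126 + 17 = 5P
P* = 143/5 = 143/5
Q* = 1*143/5 - 17 = 58/5
Inverse demand: P = 63/2 - Q/4, so P_max = 63/2
Inverse supply: P = 17 + Q/1, so P_min = 17
CS = (1/2) * 58/5 * (63/2 - 143/5) = 841/50
PS = (1/2) * 58/5 * (143/5 - 17) = 1682/25
TS = CS + PS = 841/50 + 1682/25 = 841/10

841/10


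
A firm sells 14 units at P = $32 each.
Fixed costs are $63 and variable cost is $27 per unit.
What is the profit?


Total Revenue = P * Q = 32 * 14 = $448
Total Cost = FC + VC*Q = 63 + 27*14 = $441
Profit = TR - TC = 448 - 441 = $7

$7


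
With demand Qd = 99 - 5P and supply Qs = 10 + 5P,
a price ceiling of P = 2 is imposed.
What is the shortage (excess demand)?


At P = 2:
Qd = 99 - 5*2 = 89
Qs = 10 + 5*2 = 20
Shortage = Qd - Qs = 89 - 20 = 69

69


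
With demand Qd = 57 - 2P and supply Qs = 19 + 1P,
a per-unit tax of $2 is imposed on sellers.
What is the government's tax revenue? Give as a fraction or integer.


With tax on sellers, new supply: Qs' = 19 + 1(P - 2)
= 17 + 1P
New equilibrium quantity:
Q_new = 91/3
Tax revenue = tax * Q_new = 2 * 91/3 = 182/3

182/3


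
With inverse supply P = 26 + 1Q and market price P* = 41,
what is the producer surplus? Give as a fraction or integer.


Minimum supply price (at Q=0): P_min = 26
Quantity supplied at P* = 41:
Q* = (41 - 26)/1 = 15
PS = (1/2) * Q* * (P* - P_min)
PS = (1/2) * 15 * (41 - 26)
PS = (1/2) * 15 * 15 = 225/2

225/2


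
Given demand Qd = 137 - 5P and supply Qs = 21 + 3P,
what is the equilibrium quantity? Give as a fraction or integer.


First find equilibrium price:
137 - 5P = 21 + 3P
P* = 116/8 = 29/2
Then substitute into demand:
Q* = 137 - 5 * 29/2 = 129/2

129/2


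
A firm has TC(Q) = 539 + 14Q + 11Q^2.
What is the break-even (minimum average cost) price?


AC(Q) = 539/Q + 14 + 11Q
To minimize: dAC/dQ = -539/Q^2 + 11 = 0
Q^2 = 539/11 = 49
Q* = 7
Min AC = 539/7 + 14 + 11*7
Min AC = 77 + 14 + 77 = 168

168


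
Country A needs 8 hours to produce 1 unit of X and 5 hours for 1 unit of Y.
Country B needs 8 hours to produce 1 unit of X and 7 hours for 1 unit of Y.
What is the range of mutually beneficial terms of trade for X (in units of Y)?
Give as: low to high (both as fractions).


Opportunity cost of X for Country A = hours_X / hours_Y = 8/5 = 8/5 units of Y
Opportunity cost of X for Country B = hours_X / hours_Y = 8/7 = 8/7 units of Y
Terms of trade must be between the two opportunity costs.
Range: 8/7 to 8/5

8/7 to 8/5


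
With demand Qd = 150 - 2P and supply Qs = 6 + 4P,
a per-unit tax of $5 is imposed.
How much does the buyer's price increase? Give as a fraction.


With a per-unit tax, the buyer's price increase depends on relative slopes.
Supply slope: d = 4, Demand slope: b = 2
Buyer's price increase = d * tax / (b + d)
= 4 * 5 / (2 + 4)
= 20 / 6 = 10/3

10/3


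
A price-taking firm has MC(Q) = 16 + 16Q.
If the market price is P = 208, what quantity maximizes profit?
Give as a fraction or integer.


In perfect competition, profit is maximized where P = MC.
208 = 16 + 16Q
192 = 16Q
Q* = 192/16 = 12

12


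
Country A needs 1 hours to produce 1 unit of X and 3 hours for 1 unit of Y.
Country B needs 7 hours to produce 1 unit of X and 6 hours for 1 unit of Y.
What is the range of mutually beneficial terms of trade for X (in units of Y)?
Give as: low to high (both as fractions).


Opportunity cost of X for Country A = hours_X / hours_Y = 1/3 = 1/3 units of Y
Opportunity cost of X for Country B = hours_X / hours_Y = 7/6 = 7/6 units of Y
Terms of trade must be between the two opportunity costs.
Range: 1/3 to 7/6

1/3 to 7/6


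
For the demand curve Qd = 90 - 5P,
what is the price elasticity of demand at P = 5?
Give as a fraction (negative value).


dQ/dP = -5
At P = 5: Q = 90 - 5*5 = 65
E = (dQ/dP)(P/Q) = (-5)(5/65) = -5/13

-5/13


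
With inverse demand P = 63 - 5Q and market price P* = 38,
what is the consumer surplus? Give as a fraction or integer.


Maximum willingness to pay (at Q=0): P_max = 63
Quantity demanded at P* = 38:
Q* = (63 - 38)/5 = 5
CS = (1/2) * Q* * (P_max - P*)
CS = (1/2) * 5 * (63 - 38)
CS = (1/2) * 5 * 25 = 125/2

125/2


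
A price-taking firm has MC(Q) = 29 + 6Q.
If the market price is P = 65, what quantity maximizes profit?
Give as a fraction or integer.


In perfect competition, profit is maximized where P = MC.
65 = 29 + 6Q
36 = 6Q
Q* = 36/6 = 6

6
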